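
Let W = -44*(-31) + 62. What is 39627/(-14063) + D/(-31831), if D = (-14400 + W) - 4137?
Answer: -145819292/63948479 ≈ -2.2803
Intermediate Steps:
W = 1426 (W = 1364 + 62 = 1426)
D = -17111 (D = (-14400 + 1426) - 4137 = -12974 - 4137 = -17111)
39627/(-14063) + D/(-31831) = 39627/(-14063) - 17111/(-31831) = 39627*(-1/14063) - 17111*(-1/31831) = -5661/2009 + 17111/31831 = -145819292/63948479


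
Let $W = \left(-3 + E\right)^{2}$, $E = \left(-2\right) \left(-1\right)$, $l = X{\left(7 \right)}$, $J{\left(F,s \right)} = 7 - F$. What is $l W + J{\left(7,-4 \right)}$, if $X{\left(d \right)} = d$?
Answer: $7$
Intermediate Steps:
$l = 7$
$E = 2$
$W = 1$ ($W = \left(-3 + 2\right)^{2} = \left(-1\right)^{2} = 1$)
$l W + J{\left(7,-4 \right)} = 7 \cdot 1 + \left(7 - 7\right) = 7 + \left(7 - 7\right) = 7 + 0 = 7$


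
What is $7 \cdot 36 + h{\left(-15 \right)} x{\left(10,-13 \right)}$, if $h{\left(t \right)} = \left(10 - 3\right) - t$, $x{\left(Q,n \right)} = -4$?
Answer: $164$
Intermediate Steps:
$h{\left(t \right)} = 7 - t$ ($h{\left(t \right)} = \left(10 - 3\right) - t = 7 - t$)
$7 \cdot 36 + h{\left(-15 \right)} x{\left(10,-13 \right)} = 7 \cdot 36 + \left(7 - -15\right) \left(-4\right) = 252 + \left(7 + 15\right) \left(-4\right) = 252 + 22 \left(-4\right) = 252 - 88 = 164$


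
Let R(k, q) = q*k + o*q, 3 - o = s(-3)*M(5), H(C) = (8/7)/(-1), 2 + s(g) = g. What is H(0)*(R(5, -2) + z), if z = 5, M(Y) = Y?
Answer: 488/7 ≈ 69.714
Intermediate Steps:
s(g) = -2 + g
H(C) = -8/7 (H(C) = (8*(1/7))*(-1) = (8/7)*(-1) = -8/7)
o = 28 (o = 3 - (-2 - 3)*5 = 3 - (-5)*5 = 3 - 1*(-25) = 3 + 25 = 28)
R(k, q) = 28*q + k*q (R(k, q) = q*k + 28*q = k*q + 28*q = 28*q + k*q)
H(0)*(R(5, -2) + z) = -8*(-2*(28 + 5) + 5)/7 = -8*(-2*33 + 5)/7 = -8*(-66 + 5)/7 = -8/7*(-61) = 488/7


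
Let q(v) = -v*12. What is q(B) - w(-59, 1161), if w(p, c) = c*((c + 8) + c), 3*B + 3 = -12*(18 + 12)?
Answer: -2703678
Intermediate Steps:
B = -121 (B = -1 + (-12*(18 + 12))/3 = -1 + (-12*30)/3 = -1 + (⅓)*(-360) = -1 - 120 = -121)
q(v) = -12*v
w(p, c) = c*(8 + 2*c) (w(p, c) = c*((8 + c) + c) = c*(8 + 2*c))
q(B) - w(-59, 1161) = -12*(-121) - 2*1161*(4 + 1161) = 1452 - 2*1161*1165 = 1452 - 1*2705130 = 1452 - 2705130 = -2703678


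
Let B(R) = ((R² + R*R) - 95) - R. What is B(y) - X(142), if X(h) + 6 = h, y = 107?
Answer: 22560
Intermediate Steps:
X(h) = -6 + h
B(R) = -95 - R + 2*R² (B(R) = ((R² + R²) - 95) - R = (2*R² - 95) - R = (-95 + 2*R²) - R = -95 - R + 2*R²)
B(y) - X(142) = (-95 - 1*107 + 2*107²) - (-6 + 142) = (-95 - 107 + 2*11449) - 1*136 = (-95 - 107 + 22898) - 136 = 22696 - 136 = 22560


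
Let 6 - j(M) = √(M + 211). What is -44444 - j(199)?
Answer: -44450 + √410 ≈ -44430.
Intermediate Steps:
j(M) = 6 - √(211 + M) (j(M) = 6 - √(M + 211) = 6 - √(211 + M))
-44444 - j(199) = -44444 - (6 - √(211 + 199)) = -44444 - (6 - √410) = -44444 + (-6 + √410) = -44450 + √410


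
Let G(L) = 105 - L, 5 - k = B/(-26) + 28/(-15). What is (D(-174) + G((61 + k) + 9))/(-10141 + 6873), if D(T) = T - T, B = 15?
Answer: -10747/1274520 ≈ -0.0084322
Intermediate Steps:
D(T) = 0
k = 2903/390 (k = 5 - (15/(-26) + 28/(-15)) = 5 - (15*(-1/26) + 28*(-1/15)) = 5 - (-15/26 - 28/15) = 5 - 1*(-953/390) = 5 + 953/390 = 2903/390 ≈ 7.4436)
(D(-174) + G((61 + k) + 9))/(-10141 + 6873) = (0 + (105 - ((61 + 2903/390) + 9)))/(-10141 + 6873) = (0 + (105 - (26693/390 + 9)))/(-3268) = (0 + (105 - 1*30203/390))*(-1/3268) = (0 + (105 - 30203/390))*(-1/3268) = (0 + 10747/390)*(-1/3268) = (10747/390)*(-1/3268) = -10747/1274520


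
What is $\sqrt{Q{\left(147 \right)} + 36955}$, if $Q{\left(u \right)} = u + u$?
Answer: $193$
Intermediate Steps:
$Q{\left(u \right)} = 2 u$
$\sqrt{Q{\left(147 \right)} + 36955} = \sqrt{2 \cdot 147 + 36955} = \sqrt{294 + 36955} = \sqrt{37249} = 193$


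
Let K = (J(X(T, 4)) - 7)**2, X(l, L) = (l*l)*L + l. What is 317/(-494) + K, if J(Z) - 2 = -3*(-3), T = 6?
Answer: 7587/494 ≈ 15.358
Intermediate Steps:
X(l, L) = l + L*l**2 (X(l, L) = l**2*L + l = L*l**2 + l = l + L*l**2)
J(Z) = 11 (J(Z) = 2 - 3*(-3) = 2 + 9 = 11)
K = 16 (K = (11 - 7)**2 = 4**2 = 16)
317/(-494) + K = 317/(-494) + 16 = -1/494*317 + 16 = -317/494 + 16 = 7587/494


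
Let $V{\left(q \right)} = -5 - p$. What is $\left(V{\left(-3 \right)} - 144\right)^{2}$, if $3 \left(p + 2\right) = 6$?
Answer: $22201$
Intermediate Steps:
$p = 0$ ($p = -2 + \frac{1}{3} \cdot 6 = -2 + 2 = 0$)
$V{\left(q \right)} = -5$ ($V{\left(q \right)} = -5 - 0 = -5 + 0 = -5$)
$\left(V{\left(-3 \right)} - 144\right)^{2} = \left(-5 - 144\right)^{2} = \left(-149\right)^{2} = 22201$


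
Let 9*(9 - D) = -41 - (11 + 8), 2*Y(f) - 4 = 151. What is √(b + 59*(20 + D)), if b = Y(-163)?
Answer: √78546/6 ≈ 46.710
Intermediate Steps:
Y(f) = 155/2 (Y(f) = 2 + (½)*151 = 2 + 151/2 = 155/2)
b = 155/2 ≈ 77.500
D = 47/3 (D = 9 - (-41 - (11 + 8))/9 = 9 - (-41 - 1*19)/9 = 9 - (-41 - 19)/9 = 9 - ⅑*(-60) = 9 + 20/3 = 47/3 ≈ 15.667)
√(b + 59*(20 + D)) = √(155/2 + 59*(20 + 47/3)) = √(155/2 + 59*(107/3)) = √(155/2 + 6313/3) = √(13091/6) = √78546/6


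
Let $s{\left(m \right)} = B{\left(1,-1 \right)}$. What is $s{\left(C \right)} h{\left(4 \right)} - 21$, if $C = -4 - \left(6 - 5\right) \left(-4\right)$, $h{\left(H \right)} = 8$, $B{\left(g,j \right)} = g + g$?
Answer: $-5$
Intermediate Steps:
$B{\left(g,j \right)} = 2 g$
$C = 0$ ($C = -4 - 1 \left(-4\right) = -4 - -4 = -4 + 4 = 0$)
$s{\left(m \right)} = 2$ ($s{\left(m \right)} = 2 \cdot 1 = 2$)
$s{\left(C \right)} h{\left(4 \right)} - 21 = 2 \cdot 8 - 21 = 16 - 21 = -5$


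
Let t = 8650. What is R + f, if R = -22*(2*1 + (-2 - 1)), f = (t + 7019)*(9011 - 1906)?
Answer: 111328267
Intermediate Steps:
f = 111328245 (f = (8650 + 7019)*(9011 - 1906) = 15669*7105 = 111328245)
R = 22 (R = -22*(2 - 3) = -22*(-1) = 22)
R + f = 22 + 111328245 = 111328267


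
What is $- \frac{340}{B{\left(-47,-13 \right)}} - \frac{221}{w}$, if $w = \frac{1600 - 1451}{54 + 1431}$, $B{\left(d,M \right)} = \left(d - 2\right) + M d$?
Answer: $- \frac{92245315}{41869} \approx -2203.2$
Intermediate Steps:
$B{\left(d,M \right)} = -2 + d + M d$ ($B{\left(d,M \right)} = \left(-2 + d\right) + M d = -2 + d + M d$)
$w = \frac{149}{1485} \approx 0.10034$
$- \frac{340}{B{\left(-47,-13 \right)}} - \frac{221}{w} = - \frac{340}{-2 - 47 - -611} - \frac{221}{\frac{149}{1485}} = - \frac{340}{-2 - 47 + 611} - \frac{328185}{149} = - \frac{340}{562} - \frac{328185}{149} = \left(-340\right) \frac{1}{562} - \frac{328185}{149} = - \frac{170}{281} - \frac{328185}{149} = - \frac{92245315}{41869}$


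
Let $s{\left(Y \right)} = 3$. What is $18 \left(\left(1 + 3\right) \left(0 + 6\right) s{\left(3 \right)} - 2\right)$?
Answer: $1260$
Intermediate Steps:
$18 \left(\left(1 + 3\right) \left(0 + 6\right) s{\left(3 \right)} - 2\right) = 18 \left(\left(1 + 3\right) \left(0 + 6\right) 3 - 2\right) = 18 \left(4 \cdot 6 \cdot 3 - 2\right) = 18 \left(24 \cdot 3 - 2\right) = 18 \left(72 - 2\right) = 18 \cdot 70 = 1260$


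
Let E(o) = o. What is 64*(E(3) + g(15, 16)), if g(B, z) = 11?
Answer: 896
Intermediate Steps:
64*(E(3) + g(15, 16)) = 64*(3 + 11) = 64*14 = 896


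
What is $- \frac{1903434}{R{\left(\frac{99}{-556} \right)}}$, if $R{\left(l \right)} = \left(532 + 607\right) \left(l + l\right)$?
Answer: $\frac{176384884}{37587} \approx 4692.7$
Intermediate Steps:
$R{\left(l \right)} = 2278 l$ ($R{\left(l \right)} = 1139 \cdot 2 l = 2278 l$)
$- \frac{1903434}{R{\left(\frac{99}{-556} \right)}} = - \frac{1903434}{2278 \frac{99}{-556}} = - \frac{1903434}{2278 \cdot 99 \left(- \frac{1}{556}\right)} = - \frac{1903434}{2278 \left(- \frac{99}{556}\right)} = - \frac{1903434}{- \frac{112761}{278}} = \left(-1903434\right) \left(- \frac{278}{112761}\right) = \frac{176384884}{37587}$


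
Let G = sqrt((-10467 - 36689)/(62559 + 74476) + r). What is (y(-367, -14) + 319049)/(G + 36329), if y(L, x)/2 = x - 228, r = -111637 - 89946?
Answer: 1585926320420975/180885901858996 - 318565*I*sqrt(3785451216931635)/180885901858996 ≈ 8.7675 - 0.10836*I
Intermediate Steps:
r = -201583
G = I*sqrt(3785451216931635)/137035 (G = sqrt((-10467 - 36689)/(62559 + 74476) - 201583) = sqrt(-47156/137035 - 201583) = sqrt(-27623973561/137035) = I*sqrt(3785451216931635)/137035 ≈ 448.98*I)
y(L, x) = -456 + 2*x (y(L, x) = 2*(x - 228) = 2*(-228 + x) = -456 + 2*x)
(y(-367, -14) + 319049)/(G + 36329) = ((-456 + 2*(-14)) + 319049)/(I*sqrt(3785451216931635)/137035 + 36329) = ((-456 - 28) + 319049)/(36329 + I*sqrt(3785451216931635)/137035) = (-484 + 319049)/(36329 + I*sqrt(3785451216931635)/137035) = 318565/(36329 + I*sqrt(3785451216931635)/137035)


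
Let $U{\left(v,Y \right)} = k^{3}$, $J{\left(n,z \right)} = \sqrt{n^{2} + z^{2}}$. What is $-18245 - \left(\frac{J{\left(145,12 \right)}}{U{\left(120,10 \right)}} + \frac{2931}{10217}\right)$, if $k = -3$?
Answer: $- \frac{186412096}{10217} + \frac{\sqrt{21169}}{27} \approx -18240.0$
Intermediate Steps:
$U{\left(v,Y \right)} = -27$ ($U{\left(v,Y \right)} = \left(-3\right)^{3} = -27$)
$-18245 - \left(\frac{J{\left(145,12 \right)}}{U{\left(120,10 \right)}} + \frac{2931}{10217}\right) = -18245 - \left(\frac{\sqrt{145^{2} + 12^{2}}}{-27} + \frac{2931}{10217}\right) = -18245 - \left(\sqrt{21025 + 144} \left(- \frac{1}{27}\right) + 2931 \cdot \frac{1}{10217}\right) = -18245 - \left(\sqrt{21169} \left(- \frac{1}{27}\right) + \frac{2931}{10217}\right) = -18245 - \left(- \frac{\sqrt{21169}}{27} + \frac{2931}{10217}\right) = -18245 - \left(\frac{2931}{10217} - \frac{\sqrt{21169}}{27}\right) = - \frac{186412096}{10217} + \frac{\sqrt{21169}}{27}$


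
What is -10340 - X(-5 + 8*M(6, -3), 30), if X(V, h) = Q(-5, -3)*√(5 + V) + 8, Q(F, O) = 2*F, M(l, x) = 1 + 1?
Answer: -10308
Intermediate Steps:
M(l, x) = 2
X(V, h) = 8 - 10*√(5 + V) (X(V, h) = (2*(-5))*√(5 + V) + 8 = -10*√(5 + V) + 8 = 8 - 10*√(5 + V))
-10340 - X(-5 + 8*M(6, -3), 30) = -10340 - (8 - 10*√(5 + (-5 + 8*2))) = -10340 - (8 - 10*√(5 + (-5 + 16))) = -10340 - (8 - 10*√(5 + 11)) = -10340 - (8 - 10*√16) = -10340 - (8 - 10*4) = -10340 - (8 - 40) = -10340 - 1*(-32) = -10340 + 32 = -10308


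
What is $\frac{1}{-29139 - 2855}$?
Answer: $- \frac{1}{31994} \approx -3.1256 \cdot 10^{-5}$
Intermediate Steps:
$\frac{1}{-29139 - 2855} = \frac{1}{-31994} = - \frac{1}{31994}$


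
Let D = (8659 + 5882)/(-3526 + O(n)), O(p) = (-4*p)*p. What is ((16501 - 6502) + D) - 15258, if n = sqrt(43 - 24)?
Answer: -18957459/3602 ≈ -5263.0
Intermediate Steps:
n = sqrt(19) ≈ 4.3589
O(p) = -4*p**2
D = -14541/3602 (D = (8659 + 5882)/(-3526 - 4*(sqrt(19))**2) = 14541/(-3526 - 4*19) = 14541/(-3526 - 76) = 14541/(-3602) = 14541*(-1/3602) = -14541/3602 ≈ -4.0369)
((16501 - 6502) + D) - 15258 = ((16501 - 6502) - 14541/3602) - 15258 = (9999 - 14541/3602) - 15258 = 36001857/3602 - 15258 = -18957459/3602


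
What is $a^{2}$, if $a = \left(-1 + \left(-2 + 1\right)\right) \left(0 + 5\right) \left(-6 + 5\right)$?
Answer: $100$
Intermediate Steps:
$a = 10$ ($a = \left(-1 - 1\right) 5 \left(-1\right) = \left(-2\right) 5 \left(-1\right) = \left(-10\right) \left(-1\right) = 10$)
$a^{2} = 10^{2} = 100$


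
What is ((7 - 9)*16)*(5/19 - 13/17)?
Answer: 5184/323 ≈ 16.050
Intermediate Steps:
((7 - 9)*16)*(5/19 - 13/17) = (-2*16)*(5*(1/19) - 13*1/17) = -32*(5/19 - 13/17) = -32*(-162/323) = 5184/323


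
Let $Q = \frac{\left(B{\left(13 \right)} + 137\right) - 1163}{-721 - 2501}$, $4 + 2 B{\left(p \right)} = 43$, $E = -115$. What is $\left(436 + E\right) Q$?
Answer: $\frac{71797}{716} \approx 100.28$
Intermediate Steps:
$B{\left(p \right)} = \frac{39}{2}$ ($B{\left(p \right)} = -2 + \frac{1}{2} \cdot 43 = -2 + \frac{43}{2} = \frac{39}{2}$)
$Q = \frac{671}{2148}$ ($Q = \frac{\left(\frac{39}{2} + 137\right) - 1163}{-721 - 2501} = \frac{\frac{313}{2} - 1163}{-3222} = \left(\frac{313}{2} - 1163\right) \left(- \frac{1}{3222}\right) = \left(- \frac{2013}{2}\right) \left(- \frac{1}{3222}\right) = \frac{671}{2148} \approx 0.31238$)
$\left(436 + E\right) Q = \left(436 - 115\right) \frac{671}{2148} = 321 \cdot \frac{671}{2148} = \frac{71797}{716}$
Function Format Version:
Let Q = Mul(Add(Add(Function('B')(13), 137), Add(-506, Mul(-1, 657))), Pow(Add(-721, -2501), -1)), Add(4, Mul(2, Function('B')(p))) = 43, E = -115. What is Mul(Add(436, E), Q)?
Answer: Rational(71797, 716) ≈ 100.28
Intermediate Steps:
Function('B')(p) = Rational(39, 2) (Function('B')(p) = Add(-2, Mul(Rational(1, 2), 43)) = Add(-2, Rational(43, 2)) = Rational(39, 2))
Q = Rational(671, 2148) (Q = Mul(Add(Add(Rational(39, 2), 137), Add(-506, Mul(-1, 657))), Pow(Add(-721, -2501), -1)) = Mul(Add(Rational(313, 2), Add(-506, -657)), Pow(-3222, -1)) = Mul(Add(Rational(313, 2), -1163), Rational(-1, 3222)) = Mul(Rational(-2013, 2), Rational(-1, 3222)) = Rational(671, 2148) ≈ 0.31238)
Mul(Add(436, E), Q) = Mul(Add(436, -115), Rational(671, 2148)) = Mul(321, Rational(671, 2148)) = Rational(71797, 716)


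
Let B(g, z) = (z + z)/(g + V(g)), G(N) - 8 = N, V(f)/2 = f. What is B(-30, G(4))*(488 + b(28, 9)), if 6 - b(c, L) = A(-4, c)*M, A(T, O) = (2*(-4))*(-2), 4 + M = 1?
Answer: -2168/15 ≈ -144.53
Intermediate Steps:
M = -3 (M = -4 + 1 = -3)
V(f) = 2*f
G(N) = 8 + N
A(T, O) = 16 (A(T, O) = -8*(-2) = 16)
B(g, z) = 2*z/(3*g) (B(g, z) = (z + z)/(g + 2*g) = (2*z)/((3*g)) = (2*z)*(1/(3*g)) = 2*z/(3*g))
b(c, L) = 54 (b(c, L) = 6 - 16*(-3) = 6 - 1*(-48) = 6 + 48 = 54)
B(-30, G(4))*(488 + b(28, 9)) = ((⅔)*(8 + 4)/(-30))*(488 + 54) = ((⅔)*12*(-1/30))*542 = -4/15*542 = -2168/15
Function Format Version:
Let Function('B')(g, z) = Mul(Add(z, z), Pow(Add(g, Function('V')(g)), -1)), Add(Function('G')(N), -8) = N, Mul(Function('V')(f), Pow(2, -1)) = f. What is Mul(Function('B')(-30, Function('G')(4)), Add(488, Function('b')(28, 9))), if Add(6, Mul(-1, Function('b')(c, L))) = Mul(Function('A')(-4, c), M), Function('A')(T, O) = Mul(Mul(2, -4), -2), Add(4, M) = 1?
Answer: Rational(-2168, 15) ≈ -144.53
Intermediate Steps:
M = -3 (M = Add(-4, 1) = -3)
Function('V')(f) = Mul(2, f)
Function('G')(N) = Add(8, N)
Function('A')(T, O) = 16 (Function('A')(T, O) = Mul(-8, -2) = 16)
Function('B')(g, z) = Mul(Rational(2, 3), z, Pow(g, -1)) (Function('B')(g, z) = Mul(Add(z, z), Pow(Add(g, Mul(2, g)), -1)) = Mul(Mul(2, z), Pow(Mul(3, g), -1)) = Mul(Mul(2, z), Mul(Rational(1, 3), Pow(g, -1))) = Mul(Rational(2, 3), z, Pow(g, -1)))
Function('b')(c, L) = 54 (Function('b')(c, L) = Add(6, Mul(-1, Mul(16, -3))) = Add(6, Mul(-1, -48)) = Add(6, 48) = 54)
Mul(Function('B')(-30, Function('G')(4)), Add(488, Function('b')(28, 9))) = Mul(Mul(Rational(2, 3), Add(8, 4), Pow(-30, -1)), Add(488, 54)) = Mul(Mul(Rational(2, 3), 12, Rational(-1, 30)), 542) = Mul(Rational(-4, 15), 542) = Rational(-2168, 15)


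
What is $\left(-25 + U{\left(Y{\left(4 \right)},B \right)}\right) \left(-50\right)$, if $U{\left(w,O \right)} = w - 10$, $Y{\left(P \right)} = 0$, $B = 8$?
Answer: $1750$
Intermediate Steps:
$U{\left(w,O \right)} = -10 + w$
$\left(-25 + U{\left(Y{\left(4 \right)},B \right)}\right) \left(-50\right) = \left(-25 + \left(-10 + 0\right)\right) \left(-50\right) = \left(-25 - 10\right) \left(-50\right) = \left(-35\right) \left(-50\right) = 1750$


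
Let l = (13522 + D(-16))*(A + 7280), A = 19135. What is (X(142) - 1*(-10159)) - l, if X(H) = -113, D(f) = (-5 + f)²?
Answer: -368822599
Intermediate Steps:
l = 368832645 (l = (13522 + (-5 - 16)²)*(19135 + 7280) = (13522 + (-21)²)*26415 = (13522 + 441)*26415 = 13963*26415 = 368832645)
(X(142) - 1*(-10159)) - l = (-113 - 1*(-10159)) - 1*368832645 = (-113 + 10159) - 368832645 = 10046 - 368832645 = -368822599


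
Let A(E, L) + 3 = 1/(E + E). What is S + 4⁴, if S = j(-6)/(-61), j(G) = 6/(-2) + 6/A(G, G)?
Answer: 9475/37 ≈ 256.08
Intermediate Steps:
A(E, L) = -3 + 1/(2*E) (A(E, L) = -3 + 1/(E + E) = -3 + 1/(2*E))
j(G) = -3 + 6/(-3 + 1/(2*G)) (j(G) = 6/(-2) + 6/(-3 + 1/(2*G)) = 6*(-½) + 6/(-3 + 1/(2*G)) = -3 + 6/(-3 + 1/(2*G)))
S = 3/37 (S = (3*(1 - 10*(-6))/(-1 + 6*(-6)))/(-61) = (3*(1 + 60)/(-1 - 36))*(-1/61) = (3*61/(-37))*(-1/61) = (3*(-1/37)*61)*(-1/61) = -183/37*(-1/61) = 3/37 ≈ 0.081081)
S + 4⁴ = 3/37 + 4⁴ = 3/37 + 256 = 9475/37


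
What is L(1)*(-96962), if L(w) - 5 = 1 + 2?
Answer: -775696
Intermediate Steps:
L(w) = 8 (L(w) = 5 + (1 + 2) = 5 + 3 = 8)
L(1)*(-96962) = 8*(-96962) = -775696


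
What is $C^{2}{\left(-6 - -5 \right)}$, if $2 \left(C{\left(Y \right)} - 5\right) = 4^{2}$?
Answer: $169$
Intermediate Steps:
$C{\left(Y \right)} = 13$ ($C{\left(Y \right)} = 5 + \frac{4^{2}}{2} = 5 + \frac{1}{2} \cdot 16 = 5 + 8 = 13$)
$C^{2}{\left(-6 - -5 \right)} = 13^{2} = 169$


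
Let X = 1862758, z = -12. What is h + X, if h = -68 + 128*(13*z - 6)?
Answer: 1841954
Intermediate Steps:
h = -20804 (h = -68 + 128*(13*(-12) - 6) = -68 + 128*(-156 - 6) = -68 + 128*(-162) = -68 - 20736 = -20804)
h + X = -20804 + 1862758 = 1841954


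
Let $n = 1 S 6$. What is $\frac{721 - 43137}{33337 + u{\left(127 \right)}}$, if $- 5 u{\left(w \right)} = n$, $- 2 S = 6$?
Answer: $- \frac{212080}{166703} \approx -1.2722$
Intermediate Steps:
$S = -3$ ($S = \left(- \frac{1}{2}\right) 6 = -3$)
$n = -18$ ($n = 1 \left(-3\right) 6 = \left(-3\right) 6 = -18$)
$u{\left(w \right)} = \frac{18}{5}$ ($u{\left(w \right)} = \left(- \frac{1}{5}\right) \left(-18\right) = \frac{18}{5}$)
$\frac{721 - 43137}{33337 + u{\left(127 \right)}} = \frac{721 - 43137}{33337 + \frac{18}{5}} = - \frac{42416}{\frac{166703}{5}} = \left(-42416\right) \frac{5}{166703} = - \frac{212080}{166703}$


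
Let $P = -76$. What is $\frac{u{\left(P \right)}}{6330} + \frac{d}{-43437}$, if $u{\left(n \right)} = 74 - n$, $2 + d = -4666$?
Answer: $\frac{400711}{3055069} \approx 0.13116$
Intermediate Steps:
$d = -4668$ ($d = -2 - 4666 = -4668$)
$\frac{u{\left(P \right)}}{6330} + \frac{d}{-43437} = \frac{74 - -76}{6330} - \frac{4668}{-43437} = \left(74 + 76\right) \frac{1}{6330} - - \frac{1556}{14479} = 150 \cdot \frac{1}{6330} + \frac{1556}{14479} = \frac{5}{211} + \frac{1556}{14479} = \frac{400711}{3055069}$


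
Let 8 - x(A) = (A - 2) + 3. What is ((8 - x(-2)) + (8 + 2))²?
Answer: 81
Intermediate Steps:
x(A) = 7 - A (x(A) = 8 - ((A - 2) + 3) = 8 - ((-2 + A) + 3) = 8 - (1 + A) = 8 + (-1 - A) = 7 - A)
((8 - x(-2)) + (8 + 2))² = ((8 - (7 - 1*(-2))) + (8 + 2))² = ((8 - (7 + 2)) + 10)² = ((8 - 1*9) + 10)² = ((8 - 9) + 10)² = (-1 + 10)² = 9² = 81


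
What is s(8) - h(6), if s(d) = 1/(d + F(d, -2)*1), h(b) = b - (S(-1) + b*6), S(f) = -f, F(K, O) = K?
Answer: 497/16 ≈ 31.063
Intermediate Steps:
h(b) = -1 - 5*b (h(b) = b - (-1*(-1) + b*6) = b - (1 + 6*b) = b + (-1 - 6*b) = -1 - 5*b)
s(d) = 1/(2*d) (s(d) = 1/(d + d*1) = 1/(d + d) = 1/(2*d))
s(8) - h(6) = (½)/8 - (-1 - 5*6) = (½)*(⅛) - (-1 - 30) = 1/16 - 1*(-31) = 1/16 + 31 = 497/16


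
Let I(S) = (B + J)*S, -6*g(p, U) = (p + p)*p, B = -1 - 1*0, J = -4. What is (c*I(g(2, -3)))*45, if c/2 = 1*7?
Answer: 4200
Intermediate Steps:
c = 14 (c = 2*(1*7) = 2*7 = 14)
B = -1 (B = -1 + 0 = -1)
g(p, U) = -p**2/3 (g(p, U) = -(p + p)*p/6 = -2*p*p/6 = -p**2/3)
I(S) = -5*S (I(S) = (-1 - 4)*S = -5*S)
(c*I(g(2, -3)))*45 = (14*(-(-5)*2**2/3))*45 = (14*(-(-5)*4/3))*45 = (14*(-5*(-4/3)))*45 = (14*(20/3))*45 = (280/3)*45 = 4200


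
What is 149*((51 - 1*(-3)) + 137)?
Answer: 28459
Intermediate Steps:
149*((51 - 1*(-3)) + 137) = 149*((51 + 3) + 137) = 149*(54 + 137) = 149*191 = 28459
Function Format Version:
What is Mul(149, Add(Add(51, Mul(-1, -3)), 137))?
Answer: 28459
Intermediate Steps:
Mul(149, Add(Add(51, Mul(-1, -3)), 137)) = Mul(149, Add(Add(51, 3), 137)) = Mul(149, Add(54, 137)) = Mul(149, 191) = 28459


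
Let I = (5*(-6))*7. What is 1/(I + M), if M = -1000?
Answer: -1/1210 ≈ -0.00082645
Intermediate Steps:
I = -210 (I = -30*7 = -210)
1/(I + M) = 1/(-210 - 1000) = 1/(-1210) = -1/1210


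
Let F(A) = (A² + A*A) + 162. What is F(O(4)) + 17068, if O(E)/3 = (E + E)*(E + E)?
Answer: 90958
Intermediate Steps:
O(E) = 12*E² (O(E) = 3*((E + E)*(E + E)) = 3*((2*E)*(2*E)) = 3*(4*E²) = 12*E²)
F(A) = 162 + 2*A² (F(A) = (A² + A²) + 162 = 2*A² + 162 = 162 + 2*A²)
F(O(4)) + 17068 = (162 + 2*(12*4²)²) + 17068 = (162 + 2*(12*16)²) + 17068 = (162 + 2*192²) + 17068 = (162 + 2*36864) + 17068 = (162 + 73728) + 17068 = 73890 + 17068 = 90958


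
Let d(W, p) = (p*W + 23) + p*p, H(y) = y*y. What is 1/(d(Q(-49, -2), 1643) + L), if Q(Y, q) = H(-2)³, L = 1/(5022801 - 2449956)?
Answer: 2572845/7215862835281 ≈ 3.5655e-7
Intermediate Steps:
H(y) = y²
L = 1/2572845 ≈ 3.8867e-7
Q(Y, q) = 64 (Q(Y, q) = ((-2)²)³ = 4³ = 64)
d(W, p) = 23 + p² + W*p (d(W, p) = (W*p + 23) + p² = (23 + W*p) + p² = 23 + p² + W*p)
1/(d(Q(-49, -2), 1643) + L) = 1/((23 + 1643² + 64*1643) + 1/2572845) = 1/((23 + 2699449 + 105152) + 1/2572845) = 1/(2804624 + 1/2572845) = 1/(7215862835281/2572845) = 2572845/7215862835281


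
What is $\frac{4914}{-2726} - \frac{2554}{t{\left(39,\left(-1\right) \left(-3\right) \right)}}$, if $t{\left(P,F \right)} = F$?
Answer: $- \frac{3488473}{4089} \approx -853.14$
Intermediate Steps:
$\frac{4914}{-2726} - \frac{2554}{t{\left(39,\left(-1\right) \left(-3\right) \right)}} = \frac{4914}{-2726} - \frac{2554}{\left(-1\right) \left(-3\right)} = 4914 \left(- \frac{1}{2726}\right) - \frac{2554}{3} = - \frac{2457}{1363} - \frac{2554}{3} = - \frac{3488473}{4089}$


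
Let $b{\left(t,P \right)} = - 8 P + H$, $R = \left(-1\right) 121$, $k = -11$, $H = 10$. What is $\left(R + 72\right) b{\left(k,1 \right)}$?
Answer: $-98$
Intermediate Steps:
$R = -121$
$b{\left(t,P \right)} = 10 - 8 P$ ($b{\left(t,P \right)} = - 8 P + 10 = 10 - 8 P$)
$\left(R + 72\right) b{\left(k,1 \right)} = \left(-121 + 72\right) \left(10 - 8\right) = - 49 \left(10 - 8\right) = \left(-49\right) 2 = -98$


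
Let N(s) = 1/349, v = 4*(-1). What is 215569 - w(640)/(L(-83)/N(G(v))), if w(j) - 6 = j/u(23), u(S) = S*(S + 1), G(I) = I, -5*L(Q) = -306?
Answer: 794240913382/3684393 ≈ 2.1557e+5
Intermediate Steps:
L(Q) = 306/5 (L(Q) = -1/5*(-306) = 306/5)
v = -4
u(S) = S*(1 + S)
N(s) = 1/349
w(j) = 6 + j/552 (w(j) = 6 + j/((23*(1 + 23))) = 6 + j/((23*24)) = 6 + j/552)
215569 - w(640)/(L(-83)/N(G(v))) = 215569 - (6 + (1/552)*640)/(306/(5*(1/349))) = 215569 - (6 + 80/69)/((306/5)*349) = 215569 - 494/(69*106794/5) = 215569 - 494*5/(69*106794) = 215569 - 1*1235/3684393 = 215569 - 1235/3684393 = 794240913382/3684393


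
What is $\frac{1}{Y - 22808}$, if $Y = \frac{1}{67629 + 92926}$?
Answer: $- \frac{160555}{3661938439} \approx -4.3844 \cdot 10^{-5}$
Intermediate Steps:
$Y = \frac{1}{160555} \approx 6.2284 \cdot 10^{-6}$
$\frac{1}{Y - 22808} = \frac{1}{\frac{1}{160555} - 22808} = \frac{1}{- \frac{3661938439}{160555}} = - \frac{160555}{3661938439}$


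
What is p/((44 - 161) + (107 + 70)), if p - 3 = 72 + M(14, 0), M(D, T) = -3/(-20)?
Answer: 501/400 ≈ 1.2525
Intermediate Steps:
M(D, T) = 3/20 (M(D, T) = -3*(-1/20) = 3/20)
p = 1503/20 (p = 3 + (72 + 3/20) = 3 + 1443/20 = 1503/20 ≈ 75.150)
p/((44 - 161) + (107 + 70)) = 1503/(20*((44 - 161) + (107 + 70))) = 1503/(20*(-117 + 177)) = (1503/20)/60 = (1503/20)*(1/60) = 501/400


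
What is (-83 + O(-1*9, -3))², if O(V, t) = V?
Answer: 8464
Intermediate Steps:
(-83 + O(-1*9, -3))² = (-83 - 1*9)² = (-83 - 9)² = (-92)² = 8464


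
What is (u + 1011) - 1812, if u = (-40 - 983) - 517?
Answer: -2341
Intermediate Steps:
u = -1540 (u = -1023 - 517 = -1540)
(u + 1011) - 1812 = (-1540 + 1011) - 1812 = -529 - 1812 = -2341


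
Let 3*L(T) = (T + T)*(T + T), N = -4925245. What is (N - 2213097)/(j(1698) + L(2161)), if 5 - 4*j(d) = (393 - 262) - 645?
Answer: -85660104/74720293 ≈ -1.1464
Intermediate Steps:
j(d) = 519/4 (j(d) = 5/4 - ((393 - 262) - 645)/4 = 5/4 - (131 - 645)/4 = 5/4 - ¼*(-514) = 5/4 + 257/2 = 519/4)
L(T) = 4*T²/3 (L(T) = ((T + T)*(T + T))/3 = ((2*T)*(2*T))/3 = (4*T²)/3 = 4*T²/3)
(N - 2213097)/(j(1698) + L(2161)) = (-4925245 - 2213097)/(519/4 + (4/3)*2161²) = -7138342/(519/4 + (4/3)*4669921) = -7138342/(519/4 + 18679684/3) = -7138342/74720293/12 = -7138342*12/74720293 = -85660104/74720293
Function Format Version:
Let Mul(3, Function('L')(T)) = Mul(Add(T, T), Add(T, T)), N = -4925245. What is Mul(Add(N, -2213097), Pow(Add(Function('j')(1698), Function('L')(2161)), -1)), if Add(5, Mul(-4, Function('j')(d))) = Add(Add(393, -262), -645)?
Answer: Rational(-85660104, 74720293) ≈ -1.1464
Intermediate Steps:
Function('j')(d) = Rational(519, 4) (Function('j')(d) = Add(Rational(5, 4), Mul(Rational(-1, 4), Add(Add(393, -262), -645))) = Add(Rational(5, 4), Mul(Rational(-1, 4), Add(131, -645))) = Add(Rational(5, 4), Mul(Rational(-1, 4), -514)) = Add(Rational(5, 4), Rational(257, 2)) = Rational(519, 4))
Function('L')(T) = Mul(Rational(4, 3), Pow(T, 2)) (Function('L')(T) = Mul(Rational(1, 3), Mul(Add(T, T), Add(T, T))) = Mul(Rational(1, 3), Mul(Mul(2, T), Mul(2, T))) = Mul(Rational(1, 3), Mul(4, Pow(T, 2))) = Mul(Rational(4, 3), Pow(T, 2)))
Mul(Add(N, -2213097), Pow(Add(Function('j')(1698), Function('L')(2161)), -1)) = Mul(Add(-4925245, -2213097), Pow(Add(Rational(519, 4), Mul(Rational(4, 3), Pow(2161, 2))), -1)) = Mul(-7138342, Pow(Add(Rational(519, 4), Mul(Rational(4, 3), 4669921)), -1)) = Mul(-7138342, Pow(Add(Rational(519, 4), Rational(18679684, 3)), -1)) = Mul(-7138342, Pow(Rational(74720293, 12), -1)) = Mul(-7138342, Rational(12, 74720293)) = Rational(-85660104, 74720293)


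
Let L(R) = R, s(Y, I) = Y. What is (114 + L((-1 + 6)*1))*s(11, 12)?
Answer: 1309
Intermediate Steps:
(114 + L((-1 + 6)*1))*s(11, 12) = (114 + (-1 + 6)*1)*11 = (114 + 5*1)*11 = (114 + 5)*11 = 119*11 = 1309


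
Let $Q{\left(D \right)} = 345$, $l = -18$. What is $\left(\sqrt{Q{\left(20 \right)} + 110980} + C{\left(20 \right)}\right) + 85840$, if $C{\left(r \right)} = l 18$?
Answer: $85516 + 5 \sqrt{4453} \approx 85850.0$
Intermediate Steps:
$C{\left(r \right)} = -324$ ($C{\left(r \right)} = \left(-18\right) 18 = -324$)
$\left(\sqrt{Q{\left(20 \right)} + 110980} + C{\left(20 \right)}\right) + 85840 = \left(\sqrt{345 + 110980} - 324\right) + 85840 = \left(\sqrt{111325} - 324\right) + 85840 = \left(5 \sqrt{4453} - 324\right) + 85840 = \left(-324 + 5 \sqrt{4453}\right) + 85840 = 85516 + 5 \sqrt{4453}$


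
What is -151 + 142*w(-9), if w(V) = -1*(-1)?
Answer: -9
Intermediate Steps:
w(V) = 1
-151 + 142*w(-9) = -151 + 142*1 = -151 + 142 = -9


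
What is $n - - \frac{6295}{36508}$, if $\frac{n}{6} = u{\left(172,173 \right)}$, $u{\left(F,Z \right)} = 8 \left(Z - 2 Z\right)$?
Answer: $- \frac{303156137}{36508} \approx -8303.8$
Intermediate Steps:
$u{\left(F,Z \right)} = - 8 Z$ ($u{\left(F,Z \right)} = 8 \left(- Z\right) = - 8 Z$)
$n = -8304$ ($n = 6 \left(\left(-8\right) 173\right) = 6 \left(-1384\right) = -8304$)
$n - - \frac{6295}{36508} = -8304 - - \frac{6295}{36508} = -8304 + \frac{6295}{36508} = - \frac{303156137}{36508}$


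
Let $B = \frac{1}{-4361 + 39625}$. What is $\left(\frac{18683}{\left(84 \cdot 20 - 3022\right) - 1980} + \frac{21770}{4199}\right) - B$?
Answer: $- \frac{5688985737}{12944744384} \approx -0.43948$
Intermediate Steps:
$B = \frac{1}{35264} \approx 2.8358 \cdot 10^{-5}$
$\left(\frac{18683}{\left(84 \cdot 20 - 3022\right) - 1980} + \frac{21770}{4199}\right) - B = \left(\frac{18683}{\left(84 \cdot 20 - 3022\right) - 1980} + \frac{21770}{4199}\right) - \frac{1}{35264} = \left(\frac{18683}{\left(1680 - 3022\right) - 1980} + 21770 \cdot \frac{1}{4199}\right) - \frac{1}{35264} = \left(\frac{18683}{-1342 - 1980} + \frac{21770}{4199}\right) - \frac{1}{35264} = \left(\frac{18683}{-3322} + \frac{21770}{4199}\right) - \frac{1}{35264} = \left(18683 \left(- \frac{1}{3322}\right) + \frac{21770}{4199}\right) - \frac{1}{35264} = \left(- \frac{18683}{3322} + \frac{21770}{4199}\right) - \frac{1}{35264} = - \frac{6129977}{13949078} - \frac{1}{35264} = - \frac{5688985737}{12944744384}$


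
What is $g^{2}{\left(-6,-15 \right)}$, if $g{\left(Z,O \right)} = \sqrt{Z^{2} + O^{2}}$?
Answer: $261$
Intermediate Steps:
$g{\left(Z,O \right)} = \sqrt{O^{2} + Z^{2}}$
$g^{2}{\left(-6,-15 \right)} = \left(\sqrt{\left(-15\right)^{2} + \left(-6\right)^{2}}\right)^{2} = \left(\sqrt{225 + 36}\right)^{2} = \left(\sqrt{261}\right)^{2} = \left(3 \sqrt{29}\right)^{2} = 261$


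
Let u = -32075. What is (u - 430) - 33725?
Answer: -66230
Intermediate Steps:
(u - 430) - 33725 = (-32075 - 430) - 33725 = -32505 - 33725 = -66230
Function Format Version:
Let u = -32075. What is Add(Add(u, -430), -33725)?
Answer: -66230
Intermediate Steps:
Add(Add(u, -430), -33725) = Add(Add(-32075, -430), -33725) = Add(-32505, -33725) = -66230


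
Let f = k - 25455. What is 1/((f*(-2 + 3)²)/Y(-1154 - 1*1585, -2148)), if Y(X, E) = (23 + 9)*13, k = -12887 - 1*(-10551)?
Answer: -416/27791 ≈ -0.014969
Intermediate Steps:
k = -2336 (k = -12887 + 10551 = -2336)
Y(X, E) = 416 (Y(X, E) = 32*13 = 416)
f = -27791 (f = -2336 - 25455 = -27791)
1/((f*(-2 + 3)²)/Y(-1154 - 1*1585, -2148)) = 1/(-27791*(-2 + 3)²/416) = 1/(-27791*1²*(1/416)) = 1/(-27791*1*(1/416)) = 1/(-27791*1/416) = 1/(-27791/416) = -416/27791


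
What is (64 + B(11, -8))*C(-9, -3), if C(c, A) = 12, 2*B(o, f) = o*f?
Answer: 240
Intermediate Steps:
B(o, f) = f*o/2 (B(o, f) = (o*f)/2 = (f*o)/2 = f*o/2)
(64 + B(11, -8))*C(-9, -3) = (64 + (½)*(-8)*11)*12 = (64 - 44)*12 = 20*12 = 240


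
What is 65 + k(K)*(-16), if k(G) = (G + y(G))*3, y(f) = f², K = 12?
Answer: -7423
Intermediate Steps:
k(G) = 3*G + 3*G² (k(G) = (G + G²)*3 = 3*G + 3*G²)
65 + k(K)*(-16) = 65 + (3*12*(1 + 12))*(-16) = 65 + (3*12*13)*(-16) = 65 + 468*(-16) = 65 - 7488 = -7423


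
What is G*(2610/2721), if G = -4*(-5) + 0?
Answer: 17400/907 ≈ 19.184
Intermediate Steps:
G = 20 (G = 20 + 0 = 20)
G*(2610/2721) = 20*(2610/2721) = 20*(2610*(1/2721)) = 20*(870/907) = 17400/907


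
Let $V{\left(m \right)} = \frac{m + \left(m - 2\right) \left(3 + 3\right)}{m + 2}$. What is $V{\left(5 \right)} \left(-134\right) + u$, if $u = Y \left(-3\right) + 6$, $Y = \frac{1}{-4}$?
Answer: $- \frac{12139}{28} \approx -433.54$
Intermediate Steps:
$Y = - \frac{1}{4} \approx -0.25$
$V{\left(m \right)} = \frac{-12 + 7 m}{2 + m}$ ($V{\left(m \right)} = \frac{m + \left(-2 + m\right) 6}{2 + m} = \frac{m + \left(-12 + 6 m\right)}{2 + m} = \frac{-12 + 7 m}{2 + m}$)
$u = \frac{27}{4}$ ($u = \left(- \frac{1}{4}\right) \left(-3\right) + 6 = \frac{3}{4} + 6 = \frac{27}{4} \approx 6.75$)
$V{\left(5 \right)} \left(-134\right) + u = \frac{-12 + 7 \cdot 5}{2 + 5} \left(-134\right) + \frac{27}{4} = \frac{-12 + 35}{7} \left(-134\right) + \frac{27}{4} = \frac{1}{7} \cdot 23 \left(-134\right) + \frac{27}{4} = \frac{23}{7} \left(-134\right) + \frac{27}{4} = - \frac{3082}{7} + \frac{27}{4} = - \frac{12139}{28}$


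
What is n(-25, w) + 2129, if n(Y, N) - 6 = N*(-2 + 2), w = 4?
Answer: 2135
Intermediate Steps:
n(Y, N) = 6 (n(Y, N) = 6 + N*(-2 + 2) = 6 + N*0 = 6 + 0 = 6)
n(-25, w) + 2129 = 6 + 2129 = 2135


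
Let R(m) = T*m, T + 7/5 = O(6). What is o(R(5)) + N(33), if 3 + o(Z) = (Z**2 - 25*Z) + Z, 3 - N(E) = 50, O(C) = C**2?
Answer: 25727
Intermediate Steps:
T = 173/5 (T = -7/5 + 6**2 = -7/5 + 36 = 173/5 ≈ 34.600)
R(m) = 173*m/5
N(E) = -47 (N(E) = 3 - 1*50 = 3 - 50 = -47)
o(Z) = -3 + Z**2 - 24*Z (o(Z) = -3 + ((Z**2 - 25*Z) + Z) = -3 + (Z**2 - 24*Z) = -3 + Z**2 - 24*Z)
o(R(5)) + N(33) = (-3 + ((173/5)*5)**2 - 4152*5/5) - 47 = (-3 + 173**2 - 24*173) - 47 = (-3 + 29929 - 4152) - 47 = 25774 - 47 = 25727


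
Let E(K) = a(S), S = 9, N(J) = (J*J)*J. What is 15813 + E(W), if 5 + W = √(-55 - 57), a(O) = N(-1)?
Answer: 15812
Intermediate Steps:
N(J) = J³ (N(J) = J²*J = J³)
a(O) = -1 (a(O) = (-1)³ = -1)
W = -5 + 4*I*√7 (W = -5 + √(-55 - 57) = -5 + √(-112) = -5 + 4*I*√7 ≈ -5.0 + 10.583*I)
E(K) = -1
15813 + E(W) = 15813 - 1 = 15812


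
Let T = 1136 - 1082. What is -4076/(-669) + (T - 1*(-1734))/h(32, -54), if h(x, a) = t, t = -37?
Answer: -1045360/24753 ≈ -42.232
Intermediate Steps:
h(x, a) = -37
T = 54
-4076/(-669) + (T - 1*(-1734))/h(32, -54) = -4076/(-669) + (54 - 1*(-1734))/(-37) = -4076*(-1/669) + (54 + 1734)*(-1/37) = 4076/669 + 1788*(-1/37) = 4076/669 - 1788/37 = -1045360/24753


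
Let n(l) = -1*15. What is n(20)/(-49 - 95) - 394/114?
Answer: -1019/304 ≈ -3.3520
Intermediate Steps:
n(l) = -15
n(20)/(-49 - 95) - 394/114 = -15/(-49 - 95) - 394/114 = -15/(-144) - 394*1/114 = -15*(-1/144) - 197/57 = 5/48 - 197/57 = -1019/304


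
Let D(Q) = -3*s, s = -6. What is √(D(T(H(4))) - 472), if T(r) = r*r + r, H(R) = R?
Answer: I*√454 ≈ 21.307*I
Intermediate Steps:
T(r) = r + r² (T(r) = r² + r = r + r²)
D(Q) = 18 (D(Q) = -3*(-6) = 18)
√(D(T(H(4))) - 472) = √(18 - 472) = √(-454) = I*√454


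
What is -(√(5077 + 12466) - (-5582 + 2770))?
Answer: -2812 - √17543 ≈ -2944.4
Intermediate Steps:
-(√(5077 + 12466) - (-5582 + 2770)) = -(√17543 - 1*(-2812)) = -(√17543 + 2812) = -(2812 + √17543) = -2812 - √17543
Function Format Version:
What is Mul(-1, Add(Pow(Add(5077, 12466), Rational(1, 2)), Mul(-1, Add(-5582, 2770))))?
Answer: Add(-2812, Mul(-1, Pow(17543, Rational(1, 2)))) ≈ -2944.4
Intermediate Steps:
Mul(-1, Add(Pow(Add(5077, 12466), Rational(1, 2)), Mul(-1, Add(-5582, 2770)))) = Mul(-1, Add(Pow(17543, Rational(1, 2)), Mul(-1, -2812))) = Mul(-1, Add(Pow(17543, Rational(1, 2)), 2812)) = Mul(-1, Add(2812, Pow(17543, Rational(1, 2)))) = Add(-2812, Mul(-1, Pow(17543, Rational(1, 2))))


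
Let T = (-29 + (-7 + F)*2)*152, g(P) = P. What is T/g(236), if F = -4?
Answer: -1938/59 ≈ -32.847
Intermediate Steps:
T = -7752 (T = (-29 + (-7 - 4)*2)*152 = (-29 - 11*2)*152 = (-29 - 22)*152 = -51*152 = -7752)
T/g(236) = -7752/236 = -7752*1/236 = -1938/59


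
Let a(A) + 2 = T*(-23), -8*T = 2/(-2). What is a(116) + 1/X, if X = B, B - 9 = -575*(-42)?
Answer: -942193/193272 ≈ -4.8750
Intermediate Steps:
T = ⅛ (T = -1/(4*(-2)) = -(-1)/(4*2) = -⅛*(-1) = ⅛ ≈ 0.12500)
B = 24159 (B = 9 - 575*(-42) = 9 + 24150 = 24159)
X = 24159
a(A) = -39/8 (a(A) = -2 + (⅛)*(-23) = -2 - 23/8 = -39/8)
a(116) + 1/X = -39/8 + 1/24159 = -942193/193272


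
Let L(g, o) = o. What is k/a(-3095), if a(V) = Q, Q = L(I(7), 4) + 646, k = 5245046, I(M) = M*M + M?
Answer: 2622523/325 ≈ 8069.3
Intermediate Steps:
I(M) = M + M**2 (I(M) = M**2 + M = M + M**2)
Q = 650 (Q = 4 + 646 = 650)
a(V) = 650
k/a(-3095) = 5245046/650 = 5245046*(1/650) = 2622523/325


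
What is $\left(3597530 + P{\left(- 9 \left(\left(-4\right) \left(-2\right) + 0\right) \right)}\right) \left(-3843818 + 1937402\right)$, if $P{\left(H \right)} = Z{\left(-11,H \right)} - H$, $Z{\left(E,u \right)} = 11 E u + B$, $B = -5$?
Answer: $-6875125178544$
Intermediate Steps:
$Z{\left(E,u \right)} = -5 + 11 E u$ ($Z{\left(E,u \right)} = 11 E u - 5 = -5 + 11 E u$)
$P{\left(H \right)} = -5 - 122 H$ ($P{\left(H \right)} = \left(-5 + 11 \left(-11\right) H\right) - H = \left(-5 - 121 H\right) - H = -5 - 122 H$)
$\left(3597530 + P{\left(- 9 \left(\left(-4\right) \left(-2\right) + 0\right) \right)}\right) \left(-3843818 + 1937402\right) = \left(3597530 - \left(5 + 122 \left(- 9 \left(\left(-4\right) \left(-2\right) + 0\right)\right)\right)\right) \left(-3843818 + 1937402\right) = \left(3597530 - \left(5 + 122 \left(- 9 \left(8 + 0\right)\right)\right)\right) \left(-1906416\right) = \left(3597530 - \left(5 + 122 \left(\left(-9\right) 8\right)\right)\right) \left(-1906416\right) = \left(3597530 - -8779\right) \left(-1906416\right) = \left(3597530 + \left(-5 + 8784\right)\right) \left(-1906416\right) = \left(3597530 + 8779\right) \left(-1906416\right) = 3606309 \left(-1906416\right) = -6875125178544$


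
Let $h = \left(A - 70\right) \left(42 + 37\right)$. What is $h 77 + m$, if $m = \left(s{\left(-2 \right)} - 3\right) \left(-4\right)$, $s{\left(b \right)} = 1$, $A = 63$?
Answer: $-42573$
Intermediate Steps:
$h = -553$ ($h = \left(63 - 70\right) \left(42 + 37\right) = \left(-7\right) 79 = -553$)
$m = 8$ ($m = \left(1 - 3\right) \left(-4\right) = \left(-2\right) \left(-4\right) = 8$)
$h 77 + m = \left(-553\right) 77 + 8 = -42581 + 8 = -42573$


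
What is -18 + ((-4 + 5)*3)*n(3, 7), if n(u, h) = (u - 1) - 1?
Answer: -15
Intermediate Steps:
n(u, h) = -2 + u (n(u, h) = (-1 + u) - 1 = -2 + u)
-18 + ((-4 + 5)*3)*n(3, 7) = -18 + ((-4 + 5)*3)*(-2 + 3) = -18 + (1*3)*1 = -18 + 3*1 = -18 + 3 = -15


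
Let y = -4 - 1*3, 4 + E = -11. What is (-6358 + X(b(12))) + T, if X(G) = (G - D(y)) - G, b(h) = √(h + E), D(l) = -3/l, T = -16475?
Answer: -159834/7 ≈ -22833.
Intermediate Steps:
E = -15 (E = -4 - 11 = -15)
y = -7 (y = -4 - 3 = -7)
b(h) = √(-15 + h) (b(h) = √(h - 15) = √(-15 + h))
X(G) = -3/7 (X(G) = (G - (-3)/(-7)) - G = (G - (-3)*(-1)/7) - G = (G - 1*3/7) - G = (G - 3/7) - G = (-3/7 + G) - G = -3/7)
(-6358 + X(b(12))) + T = (-6358 - 3/7) - 16475 = -44509/7 - 16475 = -159834/7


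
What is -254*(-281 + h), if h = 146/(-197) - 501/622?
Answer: 4396938501/61267 ≈ 71767.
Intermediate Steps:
h = -189509/122534 (h = 146*(-1/197) - 501*1/622 = -146/197 - 501/622 = -189509/122534 ≈ -1.5466)
-254*(-281 + h) = -254*(-281 - 189509/122534) = -254*(-34621563/122534) = 4396938501/61267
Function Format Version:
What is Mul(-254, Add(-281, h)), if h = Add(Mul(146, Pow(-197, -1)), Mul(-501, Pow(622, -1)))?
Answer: Rational(4396938501, 61267) ≈ 71767.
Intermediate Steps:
h = Rational(-189509, 122534) (h = Add(Mul(146, Rational(-1, 197)), Mul(-501, Rational(1, 622))) = Add(Rational(-146, 197), Rational(-501, 622)) = Rational(-189509, 122534) ≈ -1.5466)
Mul(-254, Add(-281, h)) = Mul(-254, Add(-281, Rational(-189509, 122534))) = Mul(-254, Rational(-34621563, 122534)) = Rational(4396938501, 61267)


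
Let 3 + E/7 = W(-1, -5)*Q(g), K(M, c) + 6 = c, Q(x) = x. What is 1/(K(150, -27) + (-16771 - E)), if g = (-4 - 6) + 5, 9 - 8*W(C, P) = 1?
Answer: -1/16748 ≈ -5.9709e-5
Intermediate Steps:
W(C, P) = 1 (W(C, P) = 9/8 - ⅛*1 = 9/8 - ⅛ = 1)
g = -5 (g = -10 + 5 = -5)
K(M, c) = -6 + c
E = -56 (E = -21 + 7*(1*(-5)) = -21 + 7*(-5) = -21 - 35 = -56)
1/(K(150, -27) + (-16771 - E)) = 1/((-6 - 27) + (-16771 - 1*(-56))) = 1/(-33 + (-16771 + 56)) = 1/(-33 - 16715) = 1/(-16748) = -1/16748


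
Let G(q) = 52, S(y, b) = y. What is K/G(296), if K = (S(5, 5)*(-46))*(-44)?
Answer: 2530/13 ≈ 194.62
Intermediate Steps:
K = 10120 (K = (5*(-46))*(-44) = -230*(-44) = 10120)
K/G(296) = 10120/52 = 10120*(1/52) = 2530/13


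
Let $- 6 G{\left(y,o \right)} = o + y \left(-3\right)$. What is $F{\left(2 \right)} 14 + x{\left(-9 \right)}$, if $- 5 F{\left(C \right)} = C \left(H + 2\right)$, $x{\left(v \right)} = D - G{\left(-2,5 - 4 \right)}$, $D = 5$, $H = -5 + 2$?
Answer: $\frac{353}{30} \approx 11.767$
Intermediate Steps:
$H = -3$
$G{\left(y,o \right)} = \frac{y}{2} - \frac{o}{6}$ ($G{\left(y,o \right)} = - \frac{o + y \left(-3\right)}{6} = - \frac{o - 3 y}{6} = \frac{y}{2} - \frac{o}{6}$)
$x{\left(v \right)} = \frac{37}{6}$ ($x{\left(v \right)} = 5 - \left(\frac{1}{2} \left(-2\right) - \frac{5 - 4}{6}\right) = 5 - \left(-1 - \frac{5 - 4}{6}\right) = 5 - \left(-1 - \frac{1}{6}\right) = 5 - - \frac{7}{6} = 5 + \frac{7}{6} = \frac{37}{6}$)
$F{\left(C \right)} = \frac{C}{5}$ ($F{\left(C \right)} = - \frac{C \left(-3 + 2\right)}{5} = - \frac{C \left(-1\right)}{5} = - \frac{\left(-1\right) C}{5} = \frac{C}{5}$)
$F{\left(2 \right)} 14 + x{\left(-9 \right)} = \frac{1}{5} \cdot 2 \cdot 14 + \frac{37}{6} = \frac{2}{5} \cdot 14 + \frac{37}{6} = \frac{28}{5} + \frac{37}{6} = \frac{353}{30}$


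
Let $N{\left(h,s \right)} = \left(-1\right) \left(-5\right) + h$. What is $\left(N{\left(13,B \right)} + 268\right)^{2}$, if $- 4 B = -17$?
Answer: $81796$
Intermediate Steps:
$B = \frac{17}{4}$ ($B = \left(- \frac{1}{4}\right) \left(-17\right) = \frac{17}{4} \approx 4.25$)
$N{\left(h,s \right)} = 5 + h$
$\left(N{\left(13,B \right)} + 268\right)^{2} = \left(\left(5 + 13\right) + 268\right)^{2} = \left(18 + 268\right)^{2} = 286^{2} = 81796$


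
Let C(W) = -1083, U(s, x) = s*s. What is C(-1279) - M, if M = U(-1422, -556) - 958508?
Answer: -1064659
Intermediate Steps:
U(s, x) = s²
M = 1063576 (M = (-1422)² - 958508 = 2022084 - 958508 = 1063576)
C(-1279) - M = -1083 - 1*1063576 = -1083 - 1063576 = -1064659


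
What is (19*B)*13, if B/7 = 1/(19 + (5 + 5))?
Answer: 1729/29 ≈ 59.621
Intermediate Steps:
B = 7/29 (B = 7/(19 + (5 + 5)) = 7/(19 + 10) = 7/29 ≈ 0.24138)
(19*B)*13 = (19*(7/29))*13 = (133/29)*13 = 1729/29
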